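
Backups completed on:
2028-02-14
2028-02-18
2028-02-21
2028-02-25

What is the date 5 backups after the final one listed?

The gap pattern 4, 3, 4 repeats every 2 events.
These are the Mondays and Fridays of each week.
The following Monday is 2028-02-28.
Next Friday: 2028-03-03.
The following Monday is 2028-03-06.
Next Friday: 2028-03-10.
Next Monday: 2028-03-13.

2028-03-13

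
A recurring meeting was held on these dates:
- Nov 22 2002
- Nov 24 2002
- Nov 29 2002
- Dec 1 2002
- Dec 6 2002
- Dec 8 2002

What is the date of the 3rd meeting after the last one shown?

The gap pattern 2, 5, 2, 5, 2 repeats every 2 events.
These are the Fridays and Sundays of each week.
Next Friday: Dec 13 2002.
Next Sunday: Dec 15 2002.
Next Friday: Dec 20 2002.

Dec 20 2002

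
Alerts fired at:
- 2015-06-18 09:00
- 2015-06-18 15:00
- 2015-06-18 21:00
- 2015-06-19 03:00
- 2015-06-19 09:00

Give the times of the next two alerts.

The interval is a steady 6 hours (6, 6, 6, 6).
2015-06-19 09:00 + 6 h = 2015-06-19 15:00.
2015-06-19 15:00 + 6 h = 2015-06-19 21:00.

2015-06-19 15:00, 2015-06-19 21:00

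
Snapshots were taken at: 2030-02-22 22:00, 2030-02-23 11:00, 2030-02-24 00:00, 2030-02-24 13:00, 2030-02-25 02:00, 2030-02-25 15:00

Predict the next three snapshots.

2030-02-26 04:00, 2030-02-26 17:00, 2030-02-27 06:00

The interval is a steady 13 hours (13, 13, 13, 13, 13).
2030-02-25 15:00 + 13 h = 2030-02-26 04:00.
2030-02-26 04:00 + 13 h = 2030-02-26 17:00.
2030-02-26 17:00 + 13 h = 2030-02-27 06:00.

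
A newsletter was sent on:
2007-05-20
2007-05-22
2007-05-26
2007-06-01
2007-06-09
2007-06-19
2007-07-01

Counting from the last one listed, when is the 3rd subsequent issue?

The spacing grows by 2 each time: 2, 4, 6, 8, 10, 12 days.
Next gap: 14 days. 2007-07-01 + 14 days = 2007-07-15.
Next gap: 16 days. 2007-07-15 + 16 days = 2007-07-31.
Next gap: 18 days. 2007-07-31 + 18 days = 2007-08-18.

2007-08-18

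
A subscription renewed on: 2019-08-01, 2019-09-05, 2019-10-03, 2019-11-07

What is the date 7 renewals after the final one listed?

2020-06-04

All dates are Thursdays, 35, 28, 35 days apart.
Specifically, the 1st Thursday of each month.
1st Thursday of December 2019: 2019-12-05.
January 2020 — 1st Thursday is 2020-01-02.
February 2020 — 1st Thursday is 2020-02-06.
1st Thursday of March 2020: 2020-03-05.
April 2020 — 1st Thursday is 2020-04-02.
1st Thursday of May 2020: 2020-05-07.
1st Thursday of June 2020: 2020-06-04.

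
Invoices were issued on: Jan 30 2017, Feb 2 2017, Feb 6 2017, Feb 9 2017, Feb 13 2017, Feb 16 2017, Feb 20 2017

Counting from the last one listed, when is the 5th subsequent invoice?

The gap pattern 3, 4, 3, 4, 3, 4 repeats every 2 events.
These are the Mondays and Thursdays of each week.
Next Thursday: Feb 23 2017.
The following Monday is Feb 27 2017.
Next Thursday: Mar 2 2017.
Next Monday: Mar 6 2017.
Next Thursday: Mar 9 2017.

Mar 9 2017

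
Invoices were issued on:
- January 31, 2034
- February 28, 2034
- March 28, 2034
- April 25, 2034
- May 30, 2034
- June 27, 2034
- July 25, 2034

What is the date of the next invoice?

August 29, 2034

Every date is a Tuesday; gaps 28, 28, 28, 35, 28, 28 days.
Each is the last Tuesday of its month (at least one falls on the 29th or later, ruling out '4th Tuesday').
Last Tuesday of August 2034: August 29, 2034.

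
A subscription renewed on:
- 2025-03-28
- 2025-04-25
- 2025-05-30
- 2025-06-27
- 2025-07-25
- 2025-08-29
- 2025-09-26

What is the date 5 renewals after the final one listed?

Every date is a Friday; gaps 28, 35, 28, 28, 35, 28 days.
Each is the last Friday of its month (at least one falls on the 29th or later, ruling out '4th Friday').
October 2025 ends with Friday 2025-10-31.
November 2025 ends with Friday 2025-11-28.
December 2025 ends with Friday 2025-12-26.
January 2026 ends with Friday 2026-01-30.
February 2026 ends with Friday 2026-02-27.

2026-02-27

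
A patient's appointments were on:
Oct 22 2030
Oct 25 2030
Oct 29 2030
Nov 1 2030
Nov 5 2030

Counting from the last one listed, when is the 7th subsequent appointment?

Nov 29 2030

Gaps: 3, 4, 3, 4 days — not constant, but cyclic with period 2.
The events fall on every Tuesday and Friday.
The following Friday is Nov 8 2030.
The following Tuesday is Nov 12 2030.
Next Friday: Nov 15 2030.
Next Tuesday: Nov 19 2030.
The following Friday is Nov 22 2030.
The following Tuesday is Nov 26 2030.
The following Friday is Nov 29 2030.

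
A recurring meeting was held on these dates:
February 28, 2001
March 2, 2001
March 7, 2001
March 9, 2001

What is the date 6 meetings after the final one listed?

March 30, 2001

Gaps: 2, 5, 2 days — not constant, but cyclic with period 2.
The events fall on every Wednesday and Friday.
The following Wednesday is March 14, 2001.
The following Friday is March 16, 2001.
Next Wednesday: March 21, 2001.
Next Friday: March 23, 2001.
The following Wednesday is March 28, 2001.
The following Friday is March 30, 2001.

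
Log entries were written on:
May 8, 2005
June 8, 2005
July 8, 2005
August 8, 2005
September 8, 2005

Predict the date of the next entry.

October 8, 2005

Each date is the 8th; the gaps (31, 30, 31, 31) track the month lengths.
The rule is the 8th of each month.
October 2005: October 8, 2005.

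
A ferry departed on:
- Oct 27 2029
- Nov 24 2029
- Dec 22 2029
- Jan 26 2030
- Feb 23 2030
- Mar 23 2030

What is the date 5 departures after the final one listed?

All dates are Saturdays, 28, 28, 35, 28, 28 days apart.
Specifically, the 4th Saturday of each month.
April 2030 — 4th Saturday is Apr 27 2030.
4th Saturday of May 2030: May 25 2030.
June 2030 — 4th Saturday is Jun 22 2030.
4th Saturday of July 2030: Jul 27 2030.
August 2030 — 4th Saturday is Aug 24 2030.

Aug 24 2030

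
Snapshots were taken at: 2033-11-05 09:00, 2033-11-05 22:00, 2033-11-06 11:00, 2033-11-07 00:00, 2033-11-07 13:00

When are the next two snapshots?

2033-11-08 02:00, 2033-11-08 15:00

The interval is a steady 13 hours (13, 13, 13, 13).
2033-11-07 13:00 + 13 h = 2033-11-08 02:00.
2033-11-08 02:00 + 13 h = 2033-11-08 15:00.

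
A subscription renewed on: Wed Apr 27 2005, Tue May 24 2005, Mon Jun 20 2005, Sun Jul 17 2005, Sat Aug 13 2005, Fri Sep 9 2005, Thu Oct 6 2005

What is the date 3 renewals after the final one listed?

Mon Dec 26 2005

Every event comes 27 days after the last (27, 27, 27, 27, 27, 27).
Thu Oct 6 2005 + 27 days = Wed Nov 2 2005.
Wed Nov 2 2005 + 27 days = Tue Nov 29 2005.
Tue Nov 29 2005 + 27 days = Mon Dec 26 2005.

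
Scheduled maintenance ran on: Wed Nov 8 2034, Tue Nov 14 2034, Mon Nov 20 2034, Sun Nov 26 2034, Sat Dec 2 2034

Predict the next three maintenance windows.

Fri Dec 8 2034, Thu Dec 14 2034, Wed Dec 20 2034

Gaps between consecutive events: 6, 6, 6, 6 days — a constant 6-day interval.
Sat Dec 2 2034 + 6 days = Fri Dec 8 2034.
Fri Dec 8 2034 + 6 days = Thu Dec 14 2034.
Thu Dec 14 2034 + 6 days = Wed Dec 20 2034.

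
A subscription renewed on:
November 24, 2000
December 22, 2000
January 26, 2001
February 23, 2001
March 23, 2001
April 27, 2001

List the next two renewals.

May 25, 2001; June 22, 2001

These are Fridays at 28- or 35-day spacing (28, 35, 28, 28, 35).
The pattern: 4th Friday of the month.
4th Friday of May 2001: May 25, 2001.
June 2001 — 4th Friday is June 22, 2001.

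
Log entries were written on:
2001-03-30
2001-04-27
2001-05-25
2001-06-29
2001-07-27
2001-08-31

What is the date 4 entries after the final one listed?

These are Fridays with 28, 28, 35, 28, 35-day gaps.
Each is the final Friday of its month — 2001-03-30 is past the 28th, so '4th Friday' doesn't fit.
September 2001 ends with Friday 2001-09-28.
Last Friday of October 2001: 2001-10-26.
November 2001 ends with Friday 2001-11-30.
Last Friday of December 2001: 2001-12-28.

2001-12-28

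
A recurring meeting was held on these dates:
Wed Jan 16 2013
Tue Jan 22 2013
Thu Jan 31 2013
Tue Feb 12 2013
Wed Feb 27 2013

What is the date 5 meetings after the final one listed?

Thu Jun 27 2013

Gaps: 6, 9, 12, 15 days — each gap is 3 larger than the previous one.
Next gap: 18 days. Wed Feb 27 2013 + 18 days = Sun Mar 17 2013.
Next gap: 21 days. Sun Mar 17 2013 + 21 days = Sun Apr 7 2013.
Next gap: 24 days. Sun Apr 7 2013 + 24 days = Wed May 1 2013.
Next gap: 27 days. Wed May 1 2013 + 27 days = Tue May 28 2013.
Next gap: 30 days. Tue May 28 2013 + 30 days = Thu Jun 27 2013.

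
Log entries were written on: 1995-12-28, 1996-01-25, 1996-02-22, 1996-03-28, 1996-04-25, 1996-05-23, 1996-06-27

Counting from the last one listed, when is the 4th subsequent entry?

1996-10-24

These are Thursdays at 28- or 35-day spacing (28, 28, 35, 28, 28, 35).
The pattern: 4th Thursday of the month.
4th Thursday of July 1996: 1996-07-25.
August 1996 — 4th Thursday is 1996-08-22.
4th Thursday of September 1996: 1996-09-26.
October 1996 — 4th Thursday is 1996-10-24.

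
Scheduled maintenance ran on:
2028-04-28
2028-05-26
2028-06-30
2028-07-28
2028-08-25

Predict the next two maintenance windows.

2028-09-29, 2028-10-27

Every date is a Friday; gaps 28, 35, 28, 28 days.
Each is the last Friday of its month (at least one falls on the 29th or later, ruling out '4th Friday').
Last Friday of September 2028: 2028-09-29.
October 2028 ends with Friday 2028-10-27.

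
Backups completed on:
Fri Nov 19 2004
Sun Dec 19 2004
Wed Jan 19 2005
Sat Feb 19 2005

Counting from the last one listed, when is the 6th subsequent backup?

Fri Aug 19 2005

Each date is the 19th; the gaps (30, 31, 31) track the month lengths.
The rule is the 19th of each month.
Next: March 2005 → Sat Mar 19 2005.
Next: April 2005 → Tue Apr 19 2005.
May 2005: Thu May 19 2005.
June 2005: Sun Jun 19 2005.
Next: July 2005 → Tue Jul 19 2005.
Next: August 2005 → Fri Aug 19 2005.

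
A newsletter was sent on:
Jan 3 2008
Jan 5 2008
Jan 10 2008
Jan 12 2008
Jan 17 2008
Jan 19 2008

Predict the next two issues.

The gap pattern 2, 5, 2, 5, 2 repeats every 2 events.
These are the Thursdays and Saturdays of each week.
Next Thursday: Jan 24 2008.
The following Saturday is Jan 26 2008.

Jan 24 2008, Jan 26 2008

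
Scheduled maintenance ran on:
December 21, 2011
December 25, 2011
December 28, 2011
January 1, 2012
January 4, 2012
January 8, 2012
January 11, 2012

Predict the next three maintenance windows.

Every event lands on a Wednesday or Sunday (gaps cycle 4, 3, 4, 3, 4, 3).
So the schedule is: every Wednesday and Sunday.
Next Sunday: January 15, 2012.
The following Wednesday is January 18, 2012.
Next Sunday: January 22, 2012.

January 15, 2012; January 18, 2012; January 22, 2012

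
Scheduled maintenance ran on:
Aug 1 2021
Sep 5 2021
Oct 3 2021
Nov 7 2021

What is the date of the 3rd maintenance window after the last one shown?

Gaps: 35, 28, 35 days — a mix of 28 and 35. Every date is a Sunday.
Each is the 1st Sunday of its month.
1st Sunday of December 2021: Dec 5 2021.
January 2022 — 1st Sunday is Jan 2 2022.
February 2022 — 1st Sunday is Feb 6 2022.

Feb 6 2022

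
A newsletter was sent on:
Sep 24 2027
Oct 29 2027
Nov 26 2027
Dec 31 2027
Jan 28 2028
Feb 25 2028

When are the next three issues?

Mar 31 2028, Apr 28 2028, May 26 2028

All Fridays; the gaps (35, 28, 35, 28, 28) vary with month length.
This is the last Friday of each month.
Last Friday of March 2028: Mar 31 2028.
April 2028 ends with Friday Apr 28 2028.
May 2028 ends with Friday May 26 2028.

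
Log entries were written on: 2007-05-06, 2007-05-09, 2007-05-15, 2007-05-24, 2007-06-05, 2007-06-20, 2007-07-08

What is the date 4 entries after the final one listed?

Gaps: 3, 6, 9, 12, 15, 18 days — each gap is 3 larger than the previous one.
Next gap: 21 days. 2007-07-08 + 21 days = 2007-07-29.
Next gap: 24 days. 2007-07-29 + 24 days = 2007-08-22.
Next gap: 27 days. 2007-08-22 + 27 days = 2007-09-18.
Next gap: 30 days. 2007-09-18 + 30 days = 2007-10-18.

2007-10-18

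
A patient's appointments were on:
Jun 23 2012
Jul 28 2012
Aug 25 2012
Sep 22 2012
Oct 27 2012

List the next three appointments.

All dates are Saturdays, 35, 28, 28, 35 days apart.
Specifically, the 4th Saturday of each month.
November 2012 — 4th Saturday is Nov 24 2012.
4th Saturday of December 2012: Dec 22 2012.
January 2013 — 4th Saturday is Jan 26 2013.

Nov 24 2012, Dec 22 2012, Jan 26 2013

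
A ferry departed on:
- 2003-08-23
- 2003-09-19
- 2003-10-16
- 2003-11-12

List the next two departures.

Gaps between consecutive events: 27, 27, 27 days — a constant 27-day interval.
2003-11-12 + 27 days = 2003-12-09.
2003-12-09 + 27 days = 2004-01-05.

2003-12-09, 2004-01-05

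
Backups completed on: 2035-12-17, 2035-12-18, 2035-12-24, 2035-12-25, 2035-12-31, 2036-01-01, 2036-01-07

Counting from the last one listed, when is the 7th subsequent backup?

2036-01-29

Every event lands on a Monday or Tuesday (gaps cycle 1, 6, 1, 6, 1, 6).
So the schedule is: every Monday and Tuesday.
Next Tuesday: 2036-01-08.
Next Monday: 2036-01-14.
The following Tuesday is 2036-01-15.
Next Monday: 2036-01-21.
The following Tuesday is 2036-01-22.
Next Monday: 2036-01-28.
Next Tuesday: 2036-01-29.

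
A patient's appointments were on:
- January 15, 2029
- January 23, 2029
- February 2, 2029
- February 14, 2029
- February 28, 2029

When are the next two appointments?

Intervals are 8, 10, 12, 14 days — an arithmetic progression with common difference 2.
Next gap: 16 days. February 28, 2029 + 16 days = March 16, 2029.
Next gap: 18 days. March 16, 2029 + 18 days = April 3, 2029.

March 16, 2029; April 3, 2029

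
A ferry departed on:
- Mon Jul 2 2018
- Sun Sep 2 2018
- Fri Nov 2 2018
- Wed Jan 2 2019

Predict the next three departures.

Sat Mar 2 2019, Thu May 2 2019, Tue Jul 2 2019

Gaps: 62, 61, 61 days — not constant. Every event is on the 2nd of the month.
Pattern: the 2nd of every 2 months.
Next: March 2019 → Sat Mar 2 2019.
Next: May 2019 → Thu May 2 2019.
July 2019: Tue Jul 2 2019.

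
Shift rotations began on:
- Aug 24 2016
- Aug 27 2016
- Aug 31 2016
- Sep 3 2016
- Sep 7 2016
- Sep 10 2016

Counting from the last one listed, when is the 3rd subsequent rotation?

Sep 21 2016

The gap pattern 3, 4, 3, 4, 3 repeats every 2 events.
These are the Wednesdays and Saturdays of each week.
Next Wednesday: Sep 14 2016.
The following Saturday is Sep 17 2016.
The following Wednesday is Sep 21 2016.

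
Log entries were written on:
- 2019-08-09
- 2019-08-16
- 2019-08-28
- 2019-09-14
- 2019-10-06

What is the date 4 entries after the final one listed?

2020-02-21

Gaps: 7, 12, 17, 22 days — each gap is 5 larger than the previous one.
Next gap: 27 days. 2019-10-06 + 27 days = 2019-11-02.
Next gap: 32 days. 2019-11-02 + 32 days = 2019-12-04.
Next gap: 37 days. 2019-12-04 + 37 days = 2020-01-10.
Next gap: 42 days. 2020-01-10 + 42 days = 2020-02-21.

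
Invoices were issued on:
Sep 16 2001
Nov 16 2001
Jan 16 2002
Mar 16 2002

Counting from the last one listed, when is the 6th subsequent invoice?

Mar 16 2003

Gaps: 61, 61, 59 days — not constant. Every event is on the 16th of the month.
Pattern: the 16th of every 2 months.
Next: May 2002 → May 16 2002.
July 2002: Jul 16 2002.
September 2002: Sep 16 2002.
Next: November 2002 → Nov 16 2002.
Next: January 2003 → Jan 16 2003.
March 2003: Mar 16 2003.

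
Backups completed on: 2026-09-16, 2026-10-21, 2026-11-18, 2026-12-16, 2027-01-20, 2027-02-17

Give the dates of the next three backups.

Gaps: 35, 28, 28, 35, 28 days — a mix of 28 and 35. Every date is a Wednesday.
Each is the 3rd Wednesday of its month.
March 2027 — 3rd Wednesday is 2027-03-17.
3rd Wednesday of April 2027: 2027-04-21.
May 2027 — 3rd Wednesday is 2027-05-19.

2027-03-17, 2027-04-21, 2027-05-19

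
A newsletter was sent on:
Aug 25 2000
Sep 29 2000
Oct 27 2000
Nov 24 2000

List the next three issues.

These are Fridays with 35, 28, 28-day gaps.
Each is the final Friday of its month — Sep 29 2000 is past the 28th, so '4th Friday' doesn't fit.
Last Friday of December 2000: Dec 29 2000.
January 2001 ends with Friday Jan 26 2001.
February 2001 ends with Friday Feb 23 2001.

Dec 29 2000, Jan 26 2001, Feb 23 2001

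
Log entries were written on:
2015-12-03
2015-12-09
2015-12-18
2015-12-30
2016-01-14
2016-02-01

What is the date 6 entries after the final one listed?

The spacing grows by 3 each time: 6, 9, 12, 15, 18 days.
Next gap: 21 days. 2016-02-01 + 21 days = 2016-02-22.
Next gap: 24 days. 2016-02-22 + 24 days = 2016-03-17.
Next gap: 27 days. 2016-03-17 + 27 days = 2016-04-13.
Next gap: 30 days. 2016-04-13 + 30 days = 2016-05-13.
Next gap: 33 days. 2016-05-13 + 33 days = 2016-06-15.
Next gap: 36 days. 2016-06-15 + 36 days = 2016-07-21.

2016-07-21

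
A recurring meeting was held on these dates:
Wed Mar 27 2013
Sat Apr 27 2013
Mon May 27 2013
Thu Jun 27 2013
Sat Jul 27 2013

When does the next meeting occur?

Tue Aug 27 2013

Each date is the 27th; the gaps (31, 30, 31, 30) track the month lengths.
The rule is the 27th of each month.
Next: August 2013 → Tue Aug 27 2013.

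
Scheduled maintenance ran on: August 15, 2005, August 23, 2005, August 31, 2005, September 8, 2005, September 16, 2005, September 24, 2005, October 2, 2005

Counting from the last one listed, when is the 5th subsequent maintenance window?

November 11, 2005

Gaps between consecutive events: 8, 8, 8, 8, 8, 8 days — a constant 8-day interval.
October 2, 2005 + 8 days = October 10, 2005.
October 10, 2005 + 8 days = October 18, 2005.
October 18, 2005 + 8 days = October 26, 2005.
October 26, 2005 + 8 days = November 3, 2005.
November 3, 2005 + 8 days = November 11, 2005.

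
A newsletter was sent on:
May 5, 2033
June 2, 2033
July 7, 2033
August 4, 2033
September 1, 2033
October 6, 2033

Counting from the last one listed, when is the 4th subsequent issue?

Gaps: 28, 35, 28, 28, 35 days — a mix of 28 and 35. Every date is a Thursday.
Each is the 1st Thursday of its month.
1st Thursday of November 2033: November 3, 2033.
1st Thursday of December 2033: December 1, 2033.
January 2034 — 1st Thursday is January 5, 2034.
February 2034 — 1st Thursday is February 2, 2034.

February 2, 2034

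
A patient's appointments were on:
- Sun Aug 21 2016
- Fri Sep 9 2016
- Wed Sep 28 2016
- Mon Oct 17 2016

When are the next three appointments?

Every event comes 19 days after the last (19, 19, 19).
Mon Oct 17 2016 + 19 days = Sat Nov 5 2016.
Sat Nov 5 2016 + 19 days = Thu Nov 24 2016.
Thu Nov 24 2016 + 19 days = Tue Dec 13 2016.

Sat Nov 5 2016, Thu Nov 24 2016, Tue Dec 13 2016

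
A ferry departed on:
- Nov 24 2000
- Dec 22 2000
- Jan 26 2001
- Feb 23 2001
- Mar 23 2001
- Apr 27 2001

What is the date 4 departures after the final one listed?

Gaps: 28, 35, 28, 28, 35 days — a mix of 28 and 35. Every date is a Friday.
Each is the 4th Friday of its month.
4th Friday of May 2001: May 25 2001.
4th Friday of June 2001: Jun 22 2001.
4th Friday of July 2001: Jul 27 2001.
4th Friday of August 2001: Aug 24 2001.

Aug 24 2001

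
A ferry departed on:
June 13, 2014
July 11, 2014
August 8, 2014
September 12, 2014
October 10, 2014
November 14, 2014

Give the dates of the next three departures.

All dates are Fridays, 28, 28, 35, 28, 35 days apart.
Specifically, the 2nd Friday of each month.
December 2014 — 2nd Friday is December 12, 2014.
January 2015 — 2nd Friday is January 9, 2015.
2nd Friday of February 2015: February 13, 2015.

December 12, 2014; January 9, 2015; February 13, 2015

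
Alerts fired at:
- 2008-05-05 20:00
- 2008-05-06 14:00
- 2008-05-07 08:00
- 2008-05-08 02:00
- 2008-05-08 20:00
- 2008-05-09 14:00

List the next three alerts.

2008-05-10 08:00, 2008-05-11 02:00, 2008-05-11 20:00

The interval is a steady 18 hours (18, 18, 18, 18, 18).
2008-05-09 14:00 + 18 h = 2008-05-10 08:00.
2008-05-10 08:00 + 18 h = 2008-05-11 02:00.
2008-05-11 02:00 + 18 h = 2008-05-11 20:00.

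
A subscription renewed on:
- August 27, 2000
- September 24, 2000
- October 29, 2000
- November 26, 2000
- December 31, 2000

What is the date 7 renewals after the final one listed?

All Sundays; the gaps (28, 35, 28, 35) vary with month length.
This is the last Sunday of each month.
Last Sunday of January 2001: January 28, 2001.
February 2001 ends with Sunday February 25, 2001.
March 2001 ends with Sunday March 25, 2001.
Last Sunday of April 2001: April 29, 2001.
May 2001 ends with Sunday May 27, 2001.
June 2001 ends with Sunday June 24, 2001.
Last Sunday of July 2001: July 29, 2001.

July 29, 2001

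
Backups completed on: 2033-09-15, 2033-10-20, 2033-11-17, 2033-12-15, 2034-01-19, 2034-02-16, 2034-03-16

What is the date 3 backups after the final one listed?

2034-06-15

Gaps: 35, 28, 28, 35, 28, 28 days — a mix of 28 and 35. Every date is a Thursday.
Each is the 3rd Thursday of its month.
April 2034 — 3rd Thursday is 2034-04-20.
3rd Thursday of May 2034: 2034-05-18.
3rd Thursday of June 2034: 2034-06-15.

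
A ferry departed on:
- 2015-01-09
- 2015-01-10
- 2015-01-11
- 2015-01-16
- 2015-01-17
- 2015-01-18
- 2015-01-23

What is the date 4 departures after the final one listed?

Every event lands on a Friday or Saturday or Sunday (gaps cycle 1, 1, 5, 1, 1, 5).
So the schedule is: every Friday, Saturday and Sunday.
The following Saturday is 2015-01-24.
Next Sunday: 2015-01-25.
Next Friday: 2015-01-30.
The following Saturday is 2015-01-31.

2015-01-31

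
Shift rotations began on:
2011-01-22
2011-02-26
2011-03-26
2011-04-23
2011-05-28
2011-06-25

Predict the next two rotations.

2011-07-23, 2011-08-27

These are Saturdays at 28- or 35-day spacing (35, 28, 28, 35, 28).
The pattern: 4th Saturday of the month.
July 2011 — 4th Saturday is 2011-07-23.
August 2011 — 4th Saturday is 2011-08-27.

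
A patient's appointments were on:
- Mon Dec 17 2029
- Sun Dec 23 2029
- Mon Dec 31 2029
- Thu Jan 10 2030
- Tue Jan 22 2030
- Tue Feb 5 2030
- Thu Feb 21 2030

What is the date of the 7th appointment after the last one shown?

The spacing grows by 2 each time: 6, 8, 10, 12, 14, 16 days.
Next gap: 18 days. Thu Feb 21 2030 + 18 days = Mon Mar 11 2030.
Next gap: 20 days. Mon Mar 11 2030 + 20 days = Sun Mar 31 2030.
Next gap: 22 days. Sun Mar 31 2030 + 22 days = Mon Apr 22 2030.
Next gap: 24 days. Mon Apr 22 2030 + 24 days = Thu May 16 2030.
Next gap: 26 days. Thu May 16 2030 + 26 days = Tue Jun 11 2030.
Next gap: 28 days. Tue Jun 11 2030 + 28 days = Tue Jul 9 2030.
Next gap: 30 days. Tue Jul 9 2030 + 30 days = Thu Aug 8 2030.

Thu Aug 8 2030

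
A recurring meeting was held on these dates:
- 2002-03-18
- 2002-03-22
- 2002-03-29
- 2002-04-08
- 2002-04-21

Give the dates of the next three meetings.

2002-05-07, 2002-05-26, 2002-06-17

Intervals are 4, 7, 10, 13 days — an arithmetic progression with common difference 3.
Next gap: 16 days. 2002-04-21 + 16 days = 2002-05-07.
Next gap: 19 days. 2002-05-07 + 19 days = 2002-05-26.
Next gap: 22 days. 2002-05-26 + 22 days = 2002-06-17.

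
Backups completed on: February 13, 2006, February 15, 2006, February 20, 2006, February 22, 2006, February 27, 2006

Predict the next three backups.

The gap pattern 2, 5, 2, 5 repeats every 2 events.
These are the Mondays and Wednesdays of each week.
The following Wednesday is March 1, 2006.
The following Monday is March 6, 2006.
Next Wednesday: March 8, 2006.

March 1, 2006; March 6, 2006; March 8, 2006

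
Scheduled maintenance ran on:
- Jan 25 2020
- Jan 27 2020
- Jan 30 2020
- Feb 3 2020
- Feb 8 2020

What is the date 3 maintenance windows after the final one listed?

The spacing grows by 1 each time: 2, 3, 4, 5 days.
Next gap: 6 days. Feb 8 2020 + 6 days = Feb 14 2020.
Next gap: 7 days. Feb 14 2020 + 7 days = Feb 21 2020.
Next gap: 8 days. Feb 21 2020 + 8 days = Feb 29 2020.

Feb 29 2020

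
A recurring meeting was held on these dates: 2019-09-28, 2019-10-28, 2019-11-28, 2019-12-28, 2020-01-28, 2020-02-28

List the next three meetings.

2020-03-28, 2020-04-28, 2020-05-28

Gaps: 30, 31, 30, 31, 31 days — not constant. Every event is on the 28th of the month.
Pattern: the 28th of each month.
Next: March 2020 → 2020-03-28.
April 2020: 2020-04-28.
May 2020: 2020-05-28.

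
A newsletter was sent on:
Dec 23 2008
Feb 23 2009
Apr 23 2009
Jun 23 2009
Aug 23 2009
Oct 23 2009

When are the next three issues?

Dec 23 2009, Feb 23 2010, Apr 23 2010

Each date is the 23rd; the gaps (62, 59, 61, 61, 61) track the month lengths.
The rule is the 23rd of every 2 months.
Next: December 2009 → Dec 23 2009.
Next: February 2010 → Feb 23 2010.
April 2010: Apr 23 2010.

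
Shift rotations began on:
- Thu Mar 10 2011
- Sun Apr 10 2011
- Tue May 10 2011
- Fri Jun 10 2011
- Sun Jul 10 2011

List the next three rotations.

Wed Aug 10 2011, Sat Sep 10 2011, Mon Oct 10 2011

Each date is the 10th; the gaps (31, 30, 31, 30) track the month lengths.
The rule is the 10th of each month.
Next: August 2011 → Wed Aug 10 2011.
September 2011: Sat Sep 10 2011.
October 2011: Mon Oct 10 2011.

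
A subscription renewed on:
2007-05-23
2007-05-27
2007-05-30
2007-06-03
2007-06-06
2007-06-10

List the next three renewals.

Gaps: 4, 3, 4, 3, 4 days — not constant, but cyclic with period 2.
The events fall on every Wednesday and Sunday.
The following Wednesday is 2007-06-13.
Next Sunday: 2007-06-17.
Next Wednesday: 2007-06-20.

2007-06-13, 2007-06-17, 2007-06-20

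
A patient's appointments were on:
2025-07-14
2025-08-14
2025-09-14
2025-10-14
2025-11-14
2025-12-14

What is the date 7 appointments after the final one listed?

Each date is the 14th; the gaps (31, 31, 30, 31, 30) track the month lengths.
The rule is the 14th of each month.
Next: January 2026 → 2026-01-14.
Next: February 2026 → 2026-02-14.
March 2026: 2026-03-14.
April 2026: 2026-04-14.
Next: May 2026 → 2026-05-14.
June 2026: 2026-06-14.
Next: July 2026 → 2026-07-14.

2026-07-14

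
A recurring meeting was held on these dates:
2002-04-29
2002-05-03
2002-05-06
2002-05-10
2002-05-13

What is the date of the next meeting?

The gap pattern 4, 3, 4, 3 repeats every 2 events.
These are the Mondays and Fridays of each week.
Next Friday: 2002-05-17.

2002-05-17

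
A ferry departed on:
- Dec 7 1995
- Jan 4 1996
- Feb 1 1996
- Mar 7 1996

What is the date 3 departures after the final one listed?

All dates are Thursdays, 28, 28, 35 days apart.
Specifically, the 1st Thursday of each month.
1st Thursday of April 1996: Apr 4 1996.
1st Thursday of May 1996: May 2 1996.
June 1996 — 1st Thursday is Jun 6 1996.

Jun 6 1996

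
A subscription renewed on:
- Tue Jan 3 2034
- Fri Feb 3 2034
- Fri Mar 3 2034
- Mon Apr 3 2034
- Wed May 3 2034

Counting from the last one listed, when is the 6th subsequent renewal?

Each date is the 3rd; the gaps (31, 28, 31, 30) track the month lengths.
The rule is the 3rd of each month.
Next: June 2034 → Sat Jun 3 2034.
Next: July 2034 → Mon Jul 3 2034.
August 2034: Thu Aug 3 2034.
Next: September 2034 → Sun Sep 3 2034.
October 2034: Tue Oct 3 2034.
Next: November 2034 → Fri Nov 3 2034.

Fri Nov 3 2034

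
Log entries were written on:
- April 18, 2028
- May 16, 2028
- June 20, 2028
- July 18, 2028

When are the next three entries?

Gaps: 28, 35, 28 days — a mix of 28 and 35. Every date is a Tuesday.
Each is the 3rd Tuesday of its month.
August 2028 — 3rd Tuesday is August 15, 2028.
3rd Tuesday of September 2028: September 19, 2028.
October 2028 — 3rd Tuesday is October 17, 2028.

August 15, 2028; September 19, 2028; October 17, 2028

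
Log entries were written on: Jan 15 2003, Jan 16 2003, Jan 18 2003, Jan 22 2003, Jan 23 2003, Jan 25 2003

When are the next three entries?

Jan 29 2003, Jan 30 2003, Feb 1 2003

Every event lands on a Wednesday or Thursday or Saturday (gaps cycle 1, 2, 4, 1, 2).
So the schedule is: every Wednesday, Thursday and Saturday.
The following Wednesday is Jan 29 2003.
Next Thursday: Jan 30 2003.
Next Saturday: Feb 1 2003.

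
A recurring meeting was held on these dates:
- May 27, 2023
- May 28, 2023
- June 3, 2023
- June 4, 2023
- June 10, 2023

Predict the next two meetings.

June 11, 2023; June 17, 2023

The gap pattern 1, 6, 1, 6 repeats every 2 events.
These are the Saturdays and Sundays of each week.
Next Sunday: June 11, 2023.
Next Saturday: June 17, 2023.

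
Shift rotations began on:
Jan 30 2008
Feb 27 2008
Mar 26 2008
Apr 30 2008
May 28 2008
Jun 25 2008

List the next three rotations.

Jul 30 2008, Aug 27 2008, Sep 24 2008

These are Wednesdays with 28, 28, 35, 28, 28-day gaps.
Each is the final Wednesday of its month — Jan 30 2008 is past the 28th, so '4th Wednesday' doesn't fit.
Last Wednesday of July 2008: Jul 30 2008.
Last Wednesday of August 2008: Aug 27 2008.
September 2008 ends with Wednesday Sep 24 2008.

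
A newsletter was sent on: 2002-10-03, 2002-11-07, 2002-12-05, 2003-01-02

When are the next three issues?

Gaps: 35, 28, 28 days — a mix of 28 and 35. Every date is a Thursday.
Each is the 1st Thursday of its month.
1st Thursday of February 2003: 2003-02-06.
1st Thursday of March 2003: 2003-03-06.
1st Thursday of April 2003: 2003-04-03.

2003-02-06, 2003-03-06, 2003-04-03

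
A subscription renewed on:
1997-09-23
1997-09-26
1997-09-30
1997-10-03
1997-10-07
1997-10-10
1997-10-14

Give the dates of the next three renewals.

The gap pattern 3, 4, 3, 4, 3, 4 repeats every 2 events.
These are the Tuesdays and Fridays of each week.
The following Friday is 1997-10-17.
Next Tuesday: 1997-10-21.
Next Friday: 1997-10-24.

1997-10-17, 1997-10-21, 1997-10-24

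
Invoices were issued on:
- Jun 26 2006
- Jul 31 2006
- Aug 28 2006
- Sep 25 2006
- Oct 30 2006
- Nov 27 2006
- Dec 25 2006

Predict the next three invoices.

These are Mondays with 35, 28, 28, 35, 28, 28-day gaps.
Each is the final Monday of its month — Jul 31 2006 is past the 28th, so '4th Monday' doesn't fit.
January 2007 ends with Monday Jan 29 2007.
February 2007 ends with Monday Feb 26 2007.
Last Monday of March 2007: Mar 26 2007.

Jan 29 2007, Feb 26 2007, Mar 26 2007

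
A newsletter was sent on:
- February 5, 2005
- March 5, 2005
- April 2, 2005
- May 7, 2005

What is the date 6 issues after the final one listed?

November 5, 2005

These are Saturdays at 28- or 35-day spacing (28, 28, 35).
The pattern: 1st Saturday of the month.
June 2005 — 1st Saturday is June 4, 2005.
1st Saturday of July 2005: July 2, 2005.
1st Saturday of August 2005: August 6, 2005.
1st Saturday of September 2005: September 3, 2005.
October 2005 — 1st Saturday is October 1, 2005.
November 2005 — 1st Saturday is November 5, 2005.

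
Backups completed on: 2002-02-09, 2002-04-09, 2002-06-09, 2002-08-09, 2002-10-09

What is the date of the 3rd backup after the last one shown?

The day-of-month is always 9 (59, 61, 61, 61 days between events).
So this recurs on the 9th of every 2 months.
December 2002: 2002-12-09.
Next: February 2003 → 2003-02-09.
April 2003: 2003-04-09.

2003-04-09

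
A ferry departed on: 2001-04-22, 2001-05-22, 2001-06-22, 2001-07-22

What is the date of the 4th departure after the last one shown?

The day-of-month is always 22 (30, 31, 30 days between events).
So this recurs on the 22nd of each month.
August 2001: 2001-08-22.
Next: September 2001 → 2001-09-22.
Next: October 2001 → 2001-10-22.
Next: November 2001 → 2001-11-22.

2001-11-22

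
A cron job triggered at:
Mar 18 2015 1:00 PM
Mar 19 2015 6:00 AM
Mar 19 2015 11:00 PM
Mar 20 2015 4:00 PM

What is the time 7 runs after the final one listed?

Gaps: 17, 17, 17 hours — each event is 17 hours after the previous one.
Mar 20 2015 4:00 PM + 17 h = Mar 21 2015 9:00 AM.
Mar 21 2015 9:00 AM + 17 h = Mar 22 2015 2:00 AM.
Mar 22 2015 2:00 AM + 17 h = Mar 22 2015 7:00 PM.
Mar 22 2015 7:00 PM + 17 h = Mar 23 2015 12:00 PM.
Mar 23 2015 12:00 PM + 17 h = Mar 24 2015 5:00 AM.
Mar 24 2015 5:00 AM + 17 h = Mar 24 2015 10:00 PM.
Mar 24 2015 10:00 PM + 17 h = Mar 25 2015 3:00 PM.

Mar 25 2015 3:00 PM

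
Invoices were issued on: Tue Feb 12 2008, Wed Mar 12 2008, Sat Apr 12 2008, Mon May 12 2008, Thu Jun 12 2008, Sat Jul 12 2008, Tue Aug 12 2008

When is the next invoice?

Fri Sep 12 2008

Each date is the 12th; the gaps (29, 31, 30, 31, 30, 31) track the month lengths.
The rule is the 12th of each month.
September 2008: Fri Sep 12 2008.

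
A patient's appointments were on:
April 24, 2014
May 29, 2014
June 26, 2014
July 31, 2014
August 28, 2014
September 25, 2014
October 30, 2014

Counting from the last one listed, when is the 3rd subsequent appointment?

January 29, 2015

All Thursdays; the gaps (35, 28, 35, 28, 28, 35) vary with month length.
This is the last Thursday of each month.
November 2014 ends with Thursday November 27, 2014.
December 2014 ends with Thursday December 25, 2014.
Last Thursday of January 2015: January 29, 2015.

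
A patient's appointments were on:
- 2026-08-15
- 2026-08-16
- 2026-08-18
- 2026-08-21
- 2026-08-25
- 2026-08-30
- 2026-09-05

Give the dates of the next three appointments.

Gaps: 1, 2, 3, 4, 5, 6 days — each gap is 1 larger than the previous one.
Next gap: 7 days. 2026-09-05 + 7 days = 2026-09-12.
Next gap: 8 days. 2026-09-12 + 8 days = 2026-09-20.
Next gap: 9 days. 2026-09-20 + 9 days = 2026-09-29.

2026-09-12, 2026-09-20, 2026-09-29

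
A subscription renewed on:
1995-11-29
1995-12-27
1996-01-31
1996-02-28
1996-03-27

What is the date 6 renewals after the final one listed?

1996-09-25

These are Wednesdays with 28, 35, 28, 28-day gaps.
Each is the final Wednesday of its month — 1995-11-29 is past the 28th, so '4th Wednesday' doesn't fit.
Last Wednesday of April 1996: 1996-04-24.
Last Wednesday of May 1996: 1996-05-29.
June 1996 ends with Wednesday 1996-06-26.
Last Wednesday of July 1996: 1996-07-31.
August 1996 ends with Wednesday 1996-08-28.
September 1996 ends with Wednesday 1996-09-25.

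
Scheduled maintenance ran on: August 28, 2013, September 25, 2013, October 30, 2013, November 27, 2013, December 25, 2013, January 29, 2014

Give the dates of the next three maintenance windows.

February 26, 2014; March 26, 2014; April 30, 2014

Every date is a Wednesday; gaps 28, 35, 28, 28, 35 days.
Each is the last Wednesday of its month (at least one falls on the 29th or later, ruling out '4th Wednesday').
February 2014 ends with Wednesday February 26, 2014.
March 2014 ends with Wednesday March 26, 2014.
Last Wednesday of April 2014: April 30, 2014.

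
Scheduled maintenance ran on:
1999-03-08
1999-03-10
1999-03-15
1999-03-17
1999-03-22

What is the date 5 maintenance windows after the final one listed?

1999-04-07

Gaps: 2, 5, 2, 5 days — not constant, but cyclic with period 2.
The events fall on every Monday and Wednesday.
The following Wednesday is 1999-03-24.
Next Monday: 1999-03-29.
Next Wednesday: 1999-03-31.
The following Monday is 1999-04-05.
The following Wednesday is 1999-04-07.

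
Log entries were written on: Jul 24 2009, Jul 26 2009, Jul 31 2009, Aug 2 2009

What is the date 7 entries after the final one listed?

Every event lands on a Friday or Sunday (gaps cycle 2, 5, 2).
So the schedule is: every Friday and Sunday.
The following Friday is Aug 7 2009.
The following Sunday is Aug 9 2009.
The following Friday is Aug 14 2009.
Next Sunday: Aug 16 2009.
Next Friday: Aug 21 2009.
Next Sunday: Aug 23 2009.
The following Friday is Aug 28 2009.

Aug 28 2009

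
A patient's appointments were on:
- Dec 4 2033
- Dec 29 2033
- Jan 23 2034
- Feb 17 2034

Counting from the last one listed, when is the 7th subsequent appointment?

Every event comes 25 days after the last (25, 25, 25).
Feb 17 2034 + 25 days = Mar 14 2034.
Mar 14 2034 + 25 days = Apr 8 2034.
Apr 8 2034 + 25 days = May 3 2034.
May 3 2034 + 25 days = May 28 2034.
May 28 2034 + 25 days = Jun 22 2034.
Jun 22 2034 + 25 days = Jul 17 2034.
Jul 17 2034 + 25 days = Aug 11 2034.

Aug 11 2034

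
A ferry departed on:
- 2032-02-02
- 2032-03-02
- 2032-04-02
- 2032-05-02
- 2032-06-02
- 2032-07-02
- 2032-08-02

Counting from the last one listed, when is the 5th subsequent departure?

The day-of-month is always 2 (29, 31, 30, 31, 30, 31 days between events).
So this recurs on the 2nd of each month.
September 2032: 2032-09-02.
October 2032: 2032-10-02.
November 2032: 2032-11-02.
December 2032: 2032-12-02.
January 2033: 2033-01-02.

2033-01-02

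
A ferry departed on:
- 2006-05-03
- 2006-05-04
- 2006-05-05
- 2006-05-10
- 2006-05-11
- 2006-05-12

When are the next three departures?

2006-05-17, 2006-05-18, 2006-05-19

Every event lands on a Wednesday or Thursday or Friday (gaps cycle 1, 1, 5, 1, 1).
So the schedule is: every Wednesday, Thursday and Friday.
Next Wednesday: 2006-05-17.
Next Thursday: 2006-05-18.
Next Friday: 2006-05-19.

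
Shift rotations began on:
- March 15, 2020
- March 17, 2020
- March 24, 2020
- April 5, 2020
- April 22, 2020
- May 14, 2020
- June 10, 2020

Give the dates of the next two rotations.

July 12, 2020; August 18, 2020

Intervals are 2, 7, 12, 17, 22, 27 days — an arithmetic progression with common difference 5.
Next gap: 32 days. June 10, 2020 + 32 days = July 12, 2020.
Next gap: 37 days. July 12, 2020 + 37 days = August 18, 2020.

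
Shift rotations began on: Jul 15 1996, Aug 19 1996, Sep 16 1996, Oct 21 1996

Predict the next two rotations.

Nov 18 1996, Dec 16 1996

Gaps: 35, 28, 35 days — a mix of 28 and 35. Every date is a Monday.
Each is the 3rd Monday of its month.
November 1996 — 3rd Monday is Nov 18 1996.
3rd Monday of December 1996: Dec 16 1996.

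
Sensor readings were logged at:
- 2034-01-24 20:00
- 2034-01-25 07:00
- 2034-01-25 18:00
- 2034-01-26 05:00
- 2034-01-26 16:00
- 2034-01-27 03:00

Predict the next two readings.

2034-01-27 14:00, 2034-01-28 01:00

Spacing: 11, 11, 11, 11, 11 h — constant 11 h.
2034-01-27 03:00 + 11 h = 2034-01-27 14:00.
2034-01-27 14:00 + 11 h = 2034-01-28 01:00.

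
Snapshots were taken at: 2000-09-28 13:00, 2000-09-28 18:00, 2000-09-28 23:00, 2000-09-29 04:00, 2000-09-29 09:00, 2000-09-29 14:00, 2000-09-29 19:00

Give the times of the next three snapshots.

The interval is a steady 5 hours (5, 5, 5, 5, 5, 5).
2000-09-29 19:00 + 5 h = 2000-09-30 00:00.
2000-09-30 00:00 + 5 h = 2000-09-30 05:00.
2000-09-30 05:00 + 5 h = 2000-09-30 10:00.

2000-09-30 00:00, 2000-09-30 05:00, 2000-09-30 10:00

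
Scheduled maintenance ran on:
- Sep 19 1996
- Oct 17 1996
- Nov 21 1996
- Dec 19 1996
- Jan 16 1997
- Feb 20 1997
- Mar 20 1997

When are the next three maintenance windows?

All dates are Thursdays, 28, 35, 28, 28, 35, 28 days apart.
Specifically, the 3rd Thursday of each month.
3rd Thursday of April 1997: Apr 17 1997.
3rd Thursday of May 1997: May 15 1997.
June 1997 — 3rd Thursday is Jun 19 1997.

Apr 17 1997, May 15 1997, Jun 19 1997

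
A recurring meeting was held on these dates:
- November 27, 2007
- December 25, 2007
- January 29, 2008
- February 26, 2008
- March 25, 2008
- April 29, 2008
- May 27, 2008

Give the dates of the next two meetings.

June 24, 2008; July 29, 2008

All Tuesdays; the gaps (28, 35, 28, 28, 35, 28) vary with month length.
This is the last Tuesday of each month.
June 2008 ends with Tuesday June 24, 2008.
Last Tuesday of July 2008: July 29, 2008.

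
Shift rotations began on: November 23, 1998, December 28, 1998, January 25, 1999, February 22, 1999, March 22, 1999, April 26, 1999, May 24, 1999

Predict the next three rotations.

These are Mondays at 28- or 35-day spacing (35, 28, 28, 28, 35, 28).
The pattern: 4th Monday of the month.
4th Monday of June 1999: June 28, 1999.
4th Monday of July 1999: July 26, 1999.
4th Monday of August 1999: August 23, 1999.

June 28, 1999; July 26, 1999; August 23, 1999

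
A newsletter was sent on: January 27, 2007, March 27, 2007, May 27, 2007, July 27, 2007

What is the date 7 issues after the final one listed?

September 27, 2008

Gaps: 59, 61, 61 days — not constant. Every event is on the 27th of the month.
Pattern: the 27th of every 2 months.
Next: September 2007 → September 27, 2007.
November 2007: November 27, 2007.
Next: January 2008 → January 27, 2008.
Next: March 2008 → March 27, 2008.
Next: May 2008 → May 27, 2008.
Next: July 2008 → July 27, 2008.
September 2008: September 27, 2008.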